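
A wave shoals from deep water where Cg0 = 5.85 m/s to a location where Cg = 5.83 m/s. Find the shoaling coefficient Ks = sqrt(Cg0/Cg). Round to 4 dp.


Ks = sqrt(Cg0 / Cg)
Ks = sqrt(5.85 / 5.83)
Ks = sqrt(1.0034)
Ks = 1.0017

1.0017


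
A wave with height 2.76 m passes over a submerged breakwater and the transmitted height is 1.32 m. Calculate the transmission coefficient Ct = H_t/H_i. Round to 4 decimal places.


Ct = H_t / H_i
Ct = 1.32 / 2.76
Ct = 0.4783

0.4783


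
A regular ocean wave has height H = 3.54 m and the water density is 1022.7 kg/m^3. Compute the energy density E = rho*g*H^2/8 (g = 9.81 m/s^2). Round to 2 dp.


E = (1/8) * rho * g * H^2
E = (1/8) * 1022.7 * 9.81 * 3.54^2
E = 0.125 * 1022.7 * 9.81 * 12.5316
E = 15715.70 J/m^2

15715.70


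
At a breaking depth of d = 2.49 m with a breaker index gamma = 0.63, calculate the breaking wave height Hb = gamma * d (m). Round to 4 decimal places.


Hb = gamma * d
Hb = 0.63 * 2.49
Hb = 1.5687 m

1.5687


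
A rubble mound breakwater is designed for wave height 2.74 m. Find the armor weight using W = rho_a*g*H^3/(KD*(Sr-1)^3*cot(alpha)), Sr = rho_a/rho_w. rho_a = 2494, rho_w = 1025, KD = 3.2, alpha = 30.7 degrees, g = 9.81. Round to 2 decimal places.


Sr = rho_a / rho_w = 2494 / 1025 = 2.433171
(Sr - 1) = 1.433171
(Sr - 1)^3 = 2.943702
cot(30.7) = 1 / tan(30.7) = 1 / 0.593757 = 1.684192
Numerator = 2494 * 9.81 * 2.74^3 = 503288.6599
Denominator = 3.2 * 2.943702 * 1.684192 = 15.864828
W = 503288.6599 / 15.864828
W = 31723.55 N

31723.55


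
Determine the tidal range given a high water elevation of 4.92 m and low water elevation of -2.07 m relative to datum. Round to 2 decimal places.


Tidal range = High water - Low water
Tidal range = 4.92 - (-2.07)
Tidal range = 6.99 m

6.99


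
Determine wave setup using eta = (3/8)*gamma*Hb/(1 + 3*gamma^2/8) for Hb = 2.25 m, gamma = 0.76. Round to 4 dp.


eta = (3/8) * gamma * Hb / (1 + 3*gamma^2/8)
Numerator = (3/8) * 0.76 * 2.25 = 0.641250
Denominator = 1 + 3*0.76^2/8 = 1 + 0.216600 = 1.216600
eta = 0.641250 / 1.216600
eta = 0.5271 m

0.5271


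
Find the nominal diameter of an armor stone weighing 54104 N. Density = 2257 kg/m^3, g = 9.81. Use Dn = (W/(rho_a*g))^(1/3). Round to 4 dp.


V = W / (rho_a * g)
V = 54104 / (2257 * 9.81)
V = 54104 / 22141.17
V = 2.443593 m^3
Dn = V^(1/3) = 2.443593^(1/3)
Dn = 1.3469 m

1.3469


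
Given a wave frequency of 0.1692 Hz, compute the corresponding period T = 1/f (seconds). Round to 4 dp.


T = 1 / f
T = 1 / 0.1692
T = 5.9102 s

5.9102


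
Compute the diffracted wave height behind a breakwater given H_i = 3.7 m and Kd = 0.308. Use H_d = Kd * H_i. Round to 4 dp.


H_d = Kd * H_i
H_d = 0.308 * 3.7
H_d = 1.1396 m

1.1396


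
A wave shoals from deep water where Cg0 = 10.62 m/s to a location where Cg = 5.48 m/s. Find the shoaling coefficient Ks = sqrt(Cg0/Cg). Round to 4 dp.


Ks = sqrt(Cg0 / Cg)
Ks = sqrt(10.62 / 5.48)
Ks = sqrt(1.9380)
Ks = 1.3921

1.3921


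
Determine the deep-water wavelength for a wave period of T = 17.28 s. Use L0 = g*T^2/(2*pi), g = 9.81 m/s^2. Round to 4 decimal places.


L0 = g * T^2 / (2 * pi)
L0 = 9.81 * 17.28^2 / (2 * pi)
L0 = 9.81 * 298.5984 / 6.28319
L0 = 2929.2503 / 6.28319
L0 = 466.2047 m

466.2047


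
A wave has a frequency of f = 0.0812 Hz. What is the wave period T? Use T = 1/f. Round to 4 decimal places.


T = 1 / f
T = 1 / 0.0812
T = 12.3153 s

12.3153


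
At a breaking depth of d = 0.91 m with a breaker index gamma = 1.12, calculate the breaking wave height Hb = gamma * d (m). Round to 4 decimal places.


Hb = gamma * d
Hb = 1.12 * 0.91
Hb = 1.0192 m

1.0192


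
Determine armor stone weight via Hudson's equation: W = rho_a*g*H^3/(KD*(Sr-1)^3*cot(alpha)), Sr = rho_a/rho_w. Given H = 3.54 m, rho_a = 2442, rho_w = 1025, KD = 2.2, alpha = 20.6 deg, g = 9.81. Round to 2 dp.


Sr = rho_a / rho_w = 2442 / 1025 = 2.382439
(Sr - 1) = 1.382439
(Sr - 1)^3 = 2.642031
cot(20.6) = 1 / tan(20.6) = 1 / 0.375875 = 2.660457
Numerator = 2442 * 9.81 * 3.54^3 = 1062733.7012
Denominator = 2.2 * 2.642031 * 2.660457 = 15.463823
W = 1062733.7012 / 15.463823
W = 68723.87 N

68723.87


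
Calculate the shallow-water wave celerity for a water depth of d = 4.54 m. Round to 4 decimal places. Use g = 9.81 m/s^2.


Using the shallow-water approximation:
C = sqrt(g * d) = sqrt(9.81 * 4.54)
C = sqrt(44.5374)
C = 6.6736 m/s

6.6736


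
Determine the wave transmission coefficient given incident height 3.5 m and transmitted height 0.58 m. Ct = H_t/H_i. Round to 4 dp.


Ct = H_t / H_i
Ct = 0.58 / 3.5
Ct = 0.1657

0.1657


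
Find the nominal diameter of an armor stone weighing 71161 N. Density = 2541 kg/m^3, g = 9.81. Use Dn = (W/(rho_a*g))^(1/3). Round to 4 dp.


V = W / (rho_a * g)
V = 71161 / (2541 * 9.81)
V = 71161 / 24927.21
V = 2.854752 m^3
Dn = V^(1/3) = 2.854752^(1/3)
Dn = 1.4186 m

1.4186


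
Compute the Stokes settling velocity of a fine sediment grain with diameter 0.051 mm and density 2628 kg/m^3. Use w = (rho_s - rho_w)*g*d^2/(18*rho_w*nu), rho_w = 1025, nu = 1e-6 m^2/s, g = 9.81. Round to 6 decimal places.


w = (rho_s - rho_w) * g * d^2 / (18 * rho_w * nu)
d = 0.051 mm = 0.000051 m
rho_s - rho_w = 2628 - 1025 = 1603
Numerator = 1603 * 9.81 * (0.000051)^2 = 0.000040901843
Denominator = 18 * 1025 * 1e-6 = 0.018450
w = 0.002217 m/s

0.002217


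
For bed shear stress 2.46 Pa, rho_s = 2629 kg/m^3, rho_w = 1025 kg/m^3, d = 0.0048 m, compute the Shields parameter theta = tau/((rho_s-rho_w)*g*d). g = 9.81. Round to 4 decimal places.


theta = tau / ((rho_s - rho_w) * g * d)
rho_s - rho_w = 2629 - 1025 = 1604
Denominator = 1604 * 9.81 * 0.0048 = 75.529152
theta = 2.46 / 75.529152
theta = 0.0326

0.0326


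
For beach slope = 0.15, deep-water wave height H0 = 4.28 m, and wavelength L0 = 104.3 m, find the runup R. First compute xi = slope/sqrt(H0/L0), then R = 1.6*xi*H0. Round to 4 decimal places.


xi = slope / sqrt(H0/L0)
H0/L0 = 4.28/104.3 = 0.041035
sqrt(0.041035) = 0.202572
xi = 0.15 / 0.202572 = 0.740477
R = 1.6 * xi * H0 = 1.6 * 0.740477 * 4.28
R = 5.0708 m

5.0708


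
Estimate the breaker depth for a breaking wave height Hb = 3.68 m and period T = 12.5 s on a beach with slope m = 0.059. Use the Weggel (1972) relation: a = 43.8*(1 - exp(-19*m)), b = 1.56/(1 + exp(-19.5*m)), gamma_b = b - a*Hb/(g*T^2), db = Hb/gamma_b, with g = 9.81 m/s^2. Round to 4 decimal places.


a = 43.8 * (1 - exp(-19 * m))
exp(-19 * 0.059) = exp(-1.1210) = 0.325954
a = 43.8 * (1 - 0.325954) = 29.523229
b = 1.56 / (1 + exp(-19.5 * m))
exp(-19.5 * 0.059) = exp(-1.1505) = 0.316478
b = 1.56 / (1 + 0.316478) = 1.184979
Hb / (g * T^2) = 3.68 / (9.81 * 12.5^2) = 3.68 / 1532.8125 = 0.00240082
gamma_b = b - a * Hb/(g*T^2) = 1.184979 - 29.523229 * 0.00240082 = 1.114100
db = Hb / gamma_b = 3.68 / 1.114100
db = 3.3031 m

3.3031


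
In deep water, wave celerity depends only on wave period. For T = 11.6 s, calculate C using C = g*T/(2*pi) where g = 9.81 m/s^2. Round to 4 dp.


We use the deep-water celerity formula:
C = g * T / (2 * pi)
C = 9.81 * 11.6 / (2 * 3.14159...)
C = 113.796000 / 6.283185
C = 18.1112 m/s

18.1112


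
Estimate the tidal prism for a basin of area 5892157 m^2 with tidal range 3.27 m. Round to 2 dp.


Tidal prism = Area * Tidal range
P = 5892157 * 3.27
P = 19267353.39 m^3

19267353.39


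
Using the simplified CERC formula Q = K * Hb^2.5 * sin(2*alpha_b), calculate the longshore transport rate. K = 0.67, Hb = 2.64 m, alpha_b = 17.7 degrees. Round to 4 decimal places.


Q = K * Hb^2.5 * sin(2 * alpha_b)
Hb^2.5 = 2.64^2.5 = 11.324260
sin(2 * 17.7) = sin(35.4) = 0.579281
Q = 0.67 * 11.324260 * 0.579281
Q = 4.3952 m^3/s

4.3952


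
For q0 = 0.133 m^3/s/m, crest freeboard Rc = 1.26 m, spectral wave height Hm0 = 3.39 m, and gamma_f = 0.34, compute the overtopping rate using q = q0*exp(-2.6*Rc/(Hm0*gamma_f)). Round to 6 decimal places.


q = q0 * exp(-2.6 * Rc / (Hm0 * gamma_f))
Exponent = -2.6 * 1.26 / (3.39 * 0.34)
= -2.6 * 1.26 / 1.1526
= -2.842270
exp(-2.842270) = 0.058293
q = 0.133 * 0.058293
q = 0.007753 m^3/s/m

0.007753


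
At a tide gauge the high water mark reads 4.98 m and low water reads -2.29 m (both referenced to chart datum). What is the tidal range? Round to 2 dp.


Tidal range = High water - Low water
Tidal range = 4.98 - (-2.29)
Tidal range = 7.27 m

7.27


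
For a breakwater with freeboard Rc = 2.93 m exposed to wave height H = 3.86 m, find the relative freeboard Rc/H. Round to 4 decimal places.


Relative freeboard = Rc / H
= 2.93 / 3.86
= 0.7591

0.7591


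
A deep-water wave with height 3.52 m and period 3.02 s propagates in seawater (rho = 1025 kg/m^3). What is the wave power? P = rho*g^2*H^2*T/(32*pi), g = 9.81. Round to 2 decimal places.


P = rho * g^2 * H^2 * T / (32 * pi)
P = 1025 * 9.81^2 * 3.52^2 * 3.02 / (32 * pi)
P = 1025 * 96.2361 * 12.3904 * 3.02 / 100.53096
P = 36715.91 W/m

36715.91


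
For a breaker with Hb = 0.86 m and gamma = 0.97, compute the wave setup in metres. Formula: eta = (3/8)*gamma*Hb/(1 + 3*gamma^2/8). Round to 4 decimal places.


eta = (3/8) * gamma * Hb / (1 + 3*gamma^2/8)
Numerator = (3/8) * 0.97 * 0.86 = 0.312825
Denominator = 1 + 3*0.97^2/8 = 1 + 0.352838 = 1.352838
eta = 0.312825 / 1.352838
eta = 0.2312 m

0.2312


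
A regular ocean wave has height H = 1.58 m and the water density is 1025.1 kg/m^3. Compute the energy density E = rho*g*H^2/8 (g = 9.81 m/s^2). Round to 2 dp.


E = (1/8) * rho * g * H^2
E = (1/8) * 1025.1 * 9.81 * 1.58^2
E = 0.125 * 1025.1 * 9.81 * 2.4964
E = 3138.05 J/m^2

3138.05


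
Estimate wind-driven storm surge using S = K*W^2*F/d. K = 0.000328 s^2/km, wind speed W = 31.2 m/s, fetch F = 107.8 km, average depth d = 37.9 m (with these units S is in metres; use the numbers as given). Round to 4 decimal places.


S = K * W^2 * F / d
W^2 = 31.2^2 = 973.44
S = 0.000328 * 973.44 * 107.8 / 37.9
Numerator = 0.000328 * 973.44 * 107.8 = 34.419281
S = 34.419281 / 37.9 = 0.9082 m

0.9082


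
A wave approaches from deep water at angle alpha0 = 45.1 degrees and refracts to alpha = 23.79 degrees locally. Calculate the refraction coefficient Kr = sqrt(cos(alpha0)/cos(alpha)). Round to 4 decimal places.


Kr = sqrt(cos(alpha0) / cos(alpha))
cos(45.1) = 0.705872
cos(23.79) = 0.915030
Kr = sqrt(0.705872 / 0.915030)
Kr = sqrt(0.771419)
Kr = 0.8783

0.8783


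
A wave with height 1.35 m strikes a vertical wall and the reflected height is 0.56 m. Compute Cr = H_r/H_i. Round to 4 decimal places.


Cr = H_r / H_i
Cr = 0.56 / 1.35
Cr = 0.4148

0.4148


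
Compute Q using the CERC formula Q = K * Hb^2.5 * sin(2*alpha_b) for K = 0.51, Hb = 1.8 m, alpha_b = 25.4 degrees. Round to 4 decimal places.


Q = K * Hb^2.5 * sin(2 * alpha_b)
Hb^2.5 = 1.8^2.5 = 4.346916
sin(2 * 25.4) = sin(50.8) = 0.774944
Q = 0.51 * 4.346916 * 0.774944
Q = 1.7180 m^3/s

1.7180


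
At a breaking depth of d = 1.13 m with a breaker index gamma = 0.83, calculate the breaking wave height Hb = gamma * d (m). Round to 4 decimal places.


Hb = gamma * d
Hb = 0.83 * 1.13
Hb = 0.9379 m

0.9379


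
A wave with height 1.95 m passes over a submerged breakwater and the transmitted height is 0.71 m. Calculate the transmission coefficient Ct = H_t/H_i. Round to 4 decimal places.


Ct = H_t / H_i
Ct = 0.71 / 1.95
Ct = 0.3641

0.3641


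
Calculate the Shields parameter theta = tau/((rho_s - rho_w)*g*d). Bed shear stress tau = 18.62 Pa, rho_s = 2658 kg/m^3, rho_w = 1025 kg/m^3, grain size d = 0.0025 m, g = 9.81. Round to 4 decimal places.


theta = tau / ((rho_s - rho_w) * g * d)
rho_s - rho_w = 2658 - 1025 = 1633
Denominator = 1633 * 9.81 * 0.0025 = 40.049325
theta = 18.62 / 40.049325
theta = 0.4649

0.4649


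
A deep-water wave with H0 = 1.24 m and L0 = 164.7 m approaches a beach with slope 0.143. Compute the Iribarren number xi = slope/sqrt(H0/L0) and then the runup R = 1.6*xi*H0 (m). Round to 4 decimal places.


xi = slope / sqrt(H0/L0)
H0/L0 = 1.24/164.7 = 0.007529
sqrt(0.007529) = 0.086769
xi = 0.143 / 0.086769 = 1.648056
R = 1.6 * xi * H0 = 1.6 * 1.648056 * 1.24
R = 3.2697 m

3.2697


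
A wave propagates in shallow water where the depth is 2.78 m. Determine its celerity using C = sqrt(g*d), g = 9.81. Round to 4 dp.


Using the shallow-water approximation:
C = sqrt(g * d) = sqrt(9.81 * 2.78)
C = sqrt(27.2718)
C = 5.2222 m/s

5.2222


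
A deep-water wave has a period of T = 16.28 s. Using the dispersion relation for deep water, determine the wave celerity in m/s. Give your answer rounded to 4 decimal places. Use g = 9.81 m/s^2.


We use the deep-water celerity formula:
C = g * T / (2 * pi)
C = 9.81 * 16.28 / (2 * 3.14159...)
C = 159.706800 / 6.283185
C = 25.4181 m/s

25.4181


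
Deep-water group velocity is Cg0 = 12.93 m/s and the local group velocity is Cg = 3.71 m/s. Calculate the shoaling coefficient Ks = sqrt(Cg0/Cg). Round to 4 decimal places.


Ks = sqrt(Cg0 / Cg)
Ks = sqrt(12.93 / 3.71)
Ks = sqrt(3.4852)
Ks = 1.8669

1.8669


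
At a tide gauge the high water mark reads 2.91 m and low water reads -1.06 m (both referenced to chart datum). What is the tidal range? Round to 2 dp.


Tidal range = High water - Low water
Tidal range = 2.91 - (-1.06)
Tidal range = 3.97 m

3.97


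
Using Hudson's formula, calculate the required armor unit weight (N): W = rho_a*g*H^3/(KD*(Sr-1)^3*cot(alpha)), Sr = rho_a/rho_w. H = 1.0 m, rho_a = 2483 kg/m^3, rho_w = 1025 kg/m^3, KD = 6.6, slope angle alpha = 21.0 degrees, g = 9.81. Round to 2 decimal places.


Sr = rho_a / rho_w = 2483 / 1025 = 2.422439
(Sr - 1) = 1.422439
(Sr - 1)^3 = 2.878068
cot(21.0) = 1 / tan(21.0) = 1 / 0.383864 = 2.605089
Numerator = 2483 * 9.81 * 1.0^3 = 24358.2300
Denominator = 6.6 * 2.878068 * 2.605089 = 49.484306
W = 24358.2300 / 49.484306
W = 492.24 N

492.24


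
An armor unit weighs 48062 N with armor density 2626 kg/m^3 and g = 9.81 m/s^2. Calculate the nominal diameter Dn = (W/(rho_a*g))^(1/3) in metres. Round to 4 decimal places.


V = W / (rho_a * g)
V = 48062 / (2626 * 9.81)
V = 48062 / 25761.06
V = 1.865684 m^3
Dn = V^(1/3) = 1.865684^(1/3)
Dn = 1.2311 m

1.2311


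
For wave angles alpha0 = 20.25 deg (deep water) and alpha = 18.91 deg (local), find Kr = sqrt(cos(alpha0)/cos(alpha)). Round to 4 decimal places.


Kr = sqrt(cos(alpha0) / cos(alpha))
cos(20.25) = 0.938191
cos(18.91) = 0.946029
Kr = sqrt(0.938191 / 0.946029)
Kr = sqrt(0.991715)
Kr = 0.9958

0.9958


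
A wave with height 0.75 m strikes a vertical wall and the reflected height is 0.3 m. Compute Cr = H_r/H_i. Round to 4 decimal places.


Cr = H_r / H_i
Cr = 0.3 / 0.75
Cr = 0.4000

0.4000


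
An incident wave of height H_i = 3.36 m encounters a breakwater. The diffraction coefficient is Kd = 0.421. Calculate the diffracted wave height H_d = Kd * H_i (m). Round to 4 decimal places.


H_d = Kd * H_i
H_d = 0.421 * 3.36
H_d = 1.4146 m

1.4146


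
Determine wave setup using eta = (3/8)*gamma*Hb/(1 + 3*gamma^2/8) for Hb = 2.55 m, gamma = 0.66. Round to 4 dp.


eta = (3/8) * gamma * Hb / (1 + 3*gamma^2/8)
Numerator = (3/8) * 0.66 * 2.55 = 0.631125
Denominator = 1 + 3*0.66^2/8 = 1 + 0.163350 = 1.163350
eta = 0.631125 / 1.163350
eta = 0.5425 m

0.5425


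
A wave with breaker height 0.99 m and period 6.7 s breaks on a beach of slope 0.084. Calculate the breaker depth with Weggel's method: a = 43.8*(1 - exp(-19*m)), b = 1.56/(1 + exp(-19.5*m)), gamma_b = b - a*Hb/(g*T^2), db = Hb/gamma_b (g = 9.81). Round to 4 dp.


a = 43.8 * (1 - exp(-19 * m))
exp(-19 * 0.084) = exp(-1.5960) = 0.202706
a = 43.8 * (1 - 0.202706) = 34.921489
b = 1.56 / (1 + exp(-19.5 * m))
exp(-19.5 * 0.084) = exp(-1.6380) = 0.194368
b = 1.56 / (1 + 0.194368) = 1.306130
Hb / (g * T^2) = 0.99 / (9.81 * 6.7^2) = 0.99 / 440.3709 = 0.00224810
gamma_b = b - a * Hb/(g*T^2) = 1.306130 - 34.921489 * 0.00224810 = 1.227623
db = Hb / gamma_b = 0.99 / 1.227623
db = 0.8064 m

0.8064


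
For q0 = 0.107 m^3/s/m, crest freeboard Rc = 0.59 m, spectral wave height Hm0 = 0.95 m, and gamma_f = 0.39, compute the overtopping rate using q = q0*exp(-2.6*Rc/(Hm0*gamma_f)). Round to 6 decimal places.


q = q0 * exp(-2.6 * Rc / (Hm0 * gamma_f))
Exponent = -2.6 * 0.59 / (0.95 * 0.39)
= -2.6 * 0.59 / 0.3705
= -4.140351
exp(-4.140351) = 0.015917
q = 0.107 * 0.015917
q = 0.001703 m^3/s/m

0.001703


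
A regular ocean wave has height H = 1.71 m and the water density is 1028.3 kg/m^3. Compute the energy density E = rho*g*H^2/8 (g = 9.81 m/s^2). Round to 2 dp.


E = (1/8) * rho * g * H^2
E = (1/8) * 1028.3 * 9.81 * 1.71^2
E = 0.125 * 1028.3 * 9.81 * 2.9241
E = 3687.15 J/m^2

3687.15


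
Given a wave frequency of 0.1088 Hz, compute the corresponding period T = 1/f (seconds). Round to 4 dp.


T = 1 / f
T = 1 / 0.1088
T = 9.1912 s

9.1912


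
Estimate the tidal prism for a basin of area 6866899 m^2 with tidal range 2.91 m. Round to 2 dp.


Tidal prism = Area * Tidal range
P = 6866899 * 2.91
P = 19982676.09 m^3

19982676.09


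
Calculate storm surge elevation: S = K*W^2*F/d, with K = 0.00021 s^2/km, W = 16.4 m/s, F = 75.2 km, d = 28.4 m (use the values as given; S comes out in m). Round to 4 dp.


S = K * W^2 * F / d
W^2 = 16.4^2 = 268.96
S = 0.00021 * 268.96 * 75.2 / 28.4
Numerator = 0.00021 * 268.96 * 75.2 = 4.247416
S = 4.247416 / 28.4 = 0.1496 m

0.1496


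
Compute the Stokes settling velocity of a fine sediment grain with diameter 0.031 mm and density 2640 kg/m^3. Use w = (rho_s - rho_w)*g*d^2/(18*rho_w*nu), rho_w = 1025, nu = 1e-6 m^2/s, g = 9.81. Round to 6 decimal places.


w = (rho_s - rho_w) * g * d^2 / (18 * rho_w * nu)
d = 0.031 mm = 0.000031 m
rho_s - rho_w = 2640 - 1025 = 1615
Numerator = 1615 * 9.81 * (0.000031)^2 = 0.000015225267
Denominator = 18 * 1025 * 1e-6 = 0.018450
w = 0.000825 m/s

0.000825


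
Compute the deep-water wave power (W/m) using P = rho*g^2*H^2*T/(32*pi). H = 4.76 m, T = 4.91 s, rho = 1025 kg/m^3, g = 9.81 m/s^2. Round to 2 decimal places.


P = rho * g^2 * H^2 * T / (32 * pi)
P = 1025 * 9.81^2 * 4.76^2 * 4.91 / (32 * pi)
P = 1025 * 96.2361 * 22.6576 * 4.91 / 100.53096
P = 109158.47 W/m

109158.47


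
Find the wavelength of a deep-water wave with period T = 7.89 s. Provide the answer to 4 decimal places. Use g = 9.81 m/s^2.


L0 = g * T^2 / (2 * pi)
L0 = 9.81 * 7.89^2 / (2 * pi)
L0 = 9.81 * 62.2521 / 6.28319
L0 = 610.6931 / 6.28319
L0 = 97.1948 m

97.1948


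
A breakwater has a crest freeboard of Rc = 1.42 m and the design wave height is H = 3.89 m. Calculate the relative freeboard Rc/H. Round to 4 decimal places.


Relative freeboard = Rc / H
= 1.42 / 3.89
= 0.3650

0.3650


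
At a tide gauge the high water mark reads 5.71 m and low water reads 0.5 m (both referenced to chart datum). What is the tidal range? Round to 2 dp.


Tidal range = High water - Low water
Tidal range = 5.71 - (0.5)
Tidal range = 5.21 m

5.21


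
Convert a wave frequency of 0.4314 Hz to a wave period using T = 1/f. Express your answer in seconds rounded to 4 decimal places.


T = 1 / f
T = 1 / 0.4314
T = 2.3180 s

2.3180


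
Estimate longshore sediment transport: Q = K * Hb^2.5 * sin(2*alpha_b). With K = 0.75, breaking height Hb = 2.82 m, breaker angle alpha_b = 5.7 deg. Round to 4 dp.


Q = K * Hb^2.5 * sin(2 * alpha_b)
Hb^2.5 = 2.82^2.5 = 13.354351
sin(2 * 5.7) = sin(11.4) = 0.197657
Q = 0.75 * 13.354351 * 0.197657
Q = 1.9797 m^3/s

1.9797


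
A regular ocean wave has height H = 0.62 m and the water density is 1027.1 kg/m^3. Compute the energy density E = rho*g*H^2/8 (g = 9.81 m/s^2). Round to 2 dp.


E = (1/8) * rho * g * H^2
E = (1/8) * 1027.1 * 9.81 * 0.62^2
E = 0.125 * 1027.1 * 9.81 * 0.3844
E = 484.14 J/m^2

484.14


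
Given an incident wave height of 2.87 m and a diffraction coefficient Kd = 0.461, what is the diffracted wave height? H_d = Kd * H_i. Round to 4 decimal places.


H_d = Kd * H_i
H_d = 0.461 * 2.87
H_d = 1.3231 m

1.3231


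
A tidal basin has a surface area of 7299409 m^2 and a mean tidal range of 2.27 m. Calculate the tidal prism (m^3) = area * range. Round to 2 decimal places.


Tidal prism = Area * Tidal range
P = 7299409 * 2.27
P = 16569658.43 m^3

16569658.43


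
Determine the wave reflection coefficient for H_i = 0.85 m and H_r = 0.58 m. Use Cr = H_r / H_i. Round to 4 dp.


Cr = H_r / H_i
Cr = 0.58 / 0.85
Cr = 0.6824

0.6824


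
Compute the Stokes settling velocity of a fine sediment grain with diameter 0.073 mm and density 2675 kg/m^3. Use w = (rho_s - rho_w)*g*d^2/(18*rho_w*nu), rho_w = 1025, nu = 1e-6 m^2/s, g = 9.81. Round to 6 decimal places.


w = (rho_s - rho_w) * g * d^2 / (18 * rho_w * nu)
d = 0.073 mm = 0.000073 m
rho_s - rho_w = 2675 - 1025 = 1650
Numerator = 1650 * 9.81 * (0.000073)^2 = 0.000086257858
Denominator = 18 * 1025 * 1e-6 = 0.018450
w = 0.004675 m/s

0.004675


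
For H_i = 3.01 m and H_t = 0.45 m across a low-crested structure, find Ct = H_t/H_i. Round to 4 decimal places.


Ct = H_t / H_i
Ct = 0.45 / 3.01
Ct = 0.1495

0.1495


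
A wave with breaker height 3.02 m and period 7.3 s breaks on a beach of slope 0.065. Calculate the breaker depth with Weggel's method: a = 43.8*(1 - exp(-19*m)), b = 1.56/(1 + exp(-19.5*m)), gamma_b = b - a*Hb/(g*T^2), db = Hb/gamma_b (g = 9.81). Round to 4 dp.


a = 43.8 * (1 - exp(-19 * m))
exp(-19 * 0.065) = exp(-1.2350) = 0.290835
a = 43.8 * (1 - 0.290835) = 31.061437
b = 1.56 / (1 + exp(-19.5 * m))
exp(-19.5 * 0.065) = exp(-1.2675) = 0.281535
b = 1.56 / (1 + 0.281535) = 1.217291
Hb / (g * T^2) = 3.02 / (9.81 * 7.3^2) = 3.02 / 522.7749 = 0.00577686
gamma_b = b - a * Hb/(g*T^2) = 1.217291 - 31.061437 * 0.00577686 = 1.037853
db = Hb / gamma_b = 3.02 / 1.037853
db = 2.9099 m

2.9099


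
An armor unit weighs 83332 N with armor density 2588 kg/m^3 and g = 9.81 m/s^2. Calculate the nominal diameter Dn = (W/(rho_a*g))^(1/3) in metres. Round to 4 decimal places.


V = W / (rho_a * g)
V = 83332 / (2588 * 9.81)
V = 83332 / 25388.28
V = 3.282302 m^3
Dn = V^(1/3) = 3.282302^(1/3)
Dn = 1.4861 m

1.4861


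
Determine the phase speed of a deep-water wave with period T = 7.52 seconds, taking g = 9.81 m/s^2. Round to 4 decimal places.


We use the deep-water celerity formula:
C = g * T / (2 * pi)
C = 9.81 * 7.52 / (2 * 3.14159...)
C = 73.771200 / 6.283185
C = 11.7411 m/s

11.7411


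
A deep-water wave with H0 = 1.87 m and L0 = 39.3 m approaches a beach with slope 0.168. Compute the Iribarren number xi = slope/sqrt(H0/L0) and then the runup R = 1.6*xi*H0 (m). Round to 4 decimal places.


xi = slope / sqrt(H0/L0)
H0/L0 = 1.87/39.3 = 0.047583
sqrt(0.047583) = 0.218135
xi = 0.168 / 0.218135 = 0.770167
R = 1.6 * xi * H0 = 1.6 * 0.770167 * 1.87
R = 2.3043 m

2.3043


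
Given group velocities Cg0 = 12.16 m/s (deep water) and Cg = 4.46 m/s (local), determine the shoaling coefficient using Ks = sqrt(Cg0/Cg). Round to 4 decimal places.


Ks = sqrt(Cg0 / Cg)
Ks = sqrt(12.16 / 4.46)
Ks = sqrt(2.7265)
Ks = 1.6512

1.6512


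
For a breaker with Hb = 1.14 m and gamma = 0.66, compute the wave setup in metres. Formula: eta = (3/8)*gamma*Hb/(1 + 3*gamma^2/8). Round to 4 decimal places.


eta = (3/8) * gamma * Hb / (1 + 3*gamma^2/8)
Numerator = (3/8) * 0.66 * 1.14 = 0.282150
Denominator = 1 + 3*0.66^2/8 = 1 + 0.163350 = 1.163350
eta = 0.282150 / 1.163350
eta = 0.2425 m

0.2425


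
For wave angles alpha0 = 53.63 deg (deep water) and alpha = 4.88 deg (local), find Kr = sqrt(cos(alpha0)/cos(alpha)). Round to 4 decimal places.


Kr = sqrt(cos(alpha0) / cos(alpha))
cos(53.63) = 0.592997
cos(4.88) = 0.996375
Kr = sqrt(0.592997 / 0.996375)
Kr = sqrt(0.595155)
Kr = 0.7715

0.7715


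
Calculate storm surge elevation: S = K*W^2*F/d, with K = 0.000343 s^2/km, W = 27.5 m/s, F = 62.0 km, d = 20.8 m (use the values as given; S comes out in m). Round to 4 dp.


S = K * W^2 * F / d
W^2 = 27.5^2 = 756.25
S = 0.000343 * 756.25 * 62.0 / 20.8
Numerator = 0.000343 * 756.25 * 62.0 = 16.082413
S = 16.082413 / 20.8 = 0.7732 m

0.7732


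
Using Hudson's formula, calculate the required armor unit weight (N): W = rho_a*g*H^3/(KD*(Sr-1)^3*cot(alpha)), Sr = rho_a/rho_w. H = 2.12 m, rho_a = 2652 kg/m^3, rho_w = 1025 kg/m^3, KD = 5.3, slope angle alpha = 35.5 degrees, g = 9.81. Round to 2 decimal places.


Sr = rho_a / rho_w = 2652 / 1025 = 2.587317
(Sr - 1) = 1.587317
(Sr - 1)^3 = 3.999365
cot(35.5) = 1 / tan(35.5) = 1 / 0.713293 = 1.401948
Numerator = 2652 * 9.81 * 2.12^3 = 247884.9214
Denominator = 5.3 * 3.999365 * 1.401948 = 29.716587
W = 247884.9214 / 29.716587
W = 8341.63 N

8341.63


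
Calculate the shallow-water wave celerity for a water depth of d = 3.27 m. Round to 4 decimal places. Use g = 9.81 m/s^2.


Using the shallow-water approximation:
C = sqrt(g * d) = sqrt(9.81 * 3.27)
C = sqrt(32.0787)
C = 5.6638 m/s

5.6638


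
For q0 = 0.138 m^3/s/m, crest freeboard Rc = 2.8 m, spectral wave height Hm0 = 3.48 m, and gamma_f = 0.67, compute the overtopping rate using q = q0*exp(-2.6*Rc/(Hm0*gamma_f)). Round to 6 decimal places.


q = q0 * exp(-2.6 * Rc / (Hm0 * gamma_f))
Exponent = -2.6 * 2.8 / (3.48 * 0.67)
= -2.6 * 2.8 / 2.3316
= -3.122319
exp(-3.122319) = 0.044055
q = 0.138 * 0.044055
q = 0.006080 m^3/s/m

0.006080


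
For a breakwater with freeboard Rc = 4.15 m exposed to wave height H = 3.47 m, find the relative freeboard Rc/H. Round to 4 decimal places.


Relative freeboard = Rc / H
= 4.15 / 3.47
= 1.1960

1.1960


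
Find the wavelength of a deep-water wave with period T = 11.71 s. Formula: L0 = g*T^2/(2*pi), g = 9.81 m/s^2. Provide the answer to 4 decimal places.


L0 = g * T^2 / (2 * pi)
L0 = 9.81 * 11.71^2 / (2 * pi)
L0 = 9.81 * 137.1241 / 6.28319
L0 = 1345.1874 / 6.28319
L0 = 214.0932 m

214.0932


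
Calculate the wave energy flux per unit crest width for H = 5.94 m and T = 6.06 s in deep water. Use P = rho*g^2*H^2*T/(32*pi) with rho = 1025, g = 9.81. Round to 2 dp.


P = rho * g^2 * H^2 * T / (32 * pi)
P = 1025 * 9.81^2 * 5.94^2 * 6.06 / (32 * pi)
P = 1025 * 96.2361 * 35.2836 * 6.06 / 100.53096
P = 209800.99 W/m

209800.99


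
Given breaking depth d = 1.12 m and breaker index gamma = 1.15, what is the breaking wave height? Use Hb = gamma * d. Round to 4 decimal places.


Hb = gamma * d
Hb = 1.15 * 1.12
Hb = 1.2880 m

1.2880


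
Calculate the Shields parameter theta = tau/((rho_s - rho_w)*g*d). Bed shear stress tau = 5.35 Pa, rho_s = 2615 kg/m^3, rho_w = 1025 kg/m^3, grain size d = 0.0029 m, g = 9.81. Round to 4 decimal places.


theta = tau / ((rho_s - rho_w) * g * d)
rho_s - rho_w = 2615 - 1025 = 1590
Denominator = 1590 * 9.81 * 0.0029 = 45.233910
theta = 5.35 / 45.233910
theta = 0.1183

0.1183


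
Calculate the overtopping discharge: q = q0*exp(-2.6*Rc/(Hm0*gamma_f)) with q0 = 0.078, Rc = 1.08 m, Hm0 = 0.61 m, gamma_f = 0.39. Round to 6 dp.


q = q0 * exp(-2.6 * Rc / (Hm0 * gamma_f))
Exponent = -2.6 * 1.08 / (0.61 * 0.39)
= -2.6 * 1.08 / 0.2379
= -11.803279
exp(-11.803279) = 0.000007
q = 0.078 * 0.000007
q = 0.000001 m^3/s/m

0.000001


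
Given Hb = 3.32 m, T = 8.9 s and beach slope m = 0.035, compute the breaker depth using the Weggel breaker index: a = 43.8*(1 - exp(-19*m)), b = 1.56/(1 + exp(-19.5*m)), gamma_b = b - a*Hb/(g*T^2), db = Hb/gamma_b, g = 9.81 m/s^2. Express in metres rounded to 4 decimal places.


a = 43.8 * (1 - exp(-19 * m))
exp(-19 * 0.035) = exp(-0.6650) = 0.514274
a = 43.8 * (1 - 0.514274) = 21.274819
b = 1.56 / (1 + exp(-19.5 * m))
exp(-19.5 * 0.035) = exp(-0.6825) = 0.505352
b = 1.56 / (1 + 0.505352) = 1.036302
Hb / (g * T^2) = 3.32 / (9.81 * 8.9^2) = 3.32 / 777.0501 = 0.00427257
gamma_b = b - a * Hb/(g*T^2) = 1.036302 - 21.274819 * 0.00427257 = 0.945404
db = Hb / gamma_b = 3.32 / 0.945404
db = 3.5117 m

3.5117


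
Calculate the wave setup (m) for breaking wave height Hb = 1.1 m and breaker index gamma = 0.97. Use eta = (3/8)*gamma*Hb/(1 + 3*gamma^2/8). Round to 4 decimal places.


eta = (3/8) * gamma * Hb / (1 + 3*gamma^2/8)
Numerator = (3/8) * 0.97 * 1.1 = 0.400125
Denominator = 1 + 3*0.97^2/8 = 1 + 0.352838 = 1.352838
eta = 0.400125 / 1.352838
eta = 0.2958 m

0.2958


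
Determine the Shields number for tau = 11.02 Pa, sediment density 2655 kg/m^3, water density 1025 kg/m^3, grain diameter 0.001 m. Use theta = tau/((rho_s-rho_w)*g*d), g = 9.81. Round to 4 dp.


theta = tau / ((rho_s - rho_w) * g * d)
rho_s - rho_w = 2655 - 1025 = 1630
Denominator = 1630 * 9.81 * 0.001 = 15.990300
theta = 11.02 / 15.990300
theta = 0.6892

0.6892


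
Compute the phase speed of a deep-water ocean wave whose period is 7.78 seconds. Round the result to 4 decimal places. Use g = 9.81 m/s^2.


We use the deep-water celerity formula:
C = g * T / (2 * pi)
C = 9.81 * 7.78 / (2 * 3.14159...)
C = 76.321800 / 6.283185
C = 12.1470 m/s

12.1470


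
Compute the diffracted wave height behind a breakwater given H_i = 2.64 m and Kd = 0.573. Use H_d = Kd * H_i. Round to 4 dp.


H_d = Kd * H_i
H_d = 0.573 * 2.64
H_d = 1.5127 m

1.5127


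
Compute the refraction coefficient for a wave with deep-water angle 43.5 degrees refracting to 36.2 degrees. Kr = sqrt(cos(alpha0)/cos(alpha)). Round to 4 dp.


Kr = sqrt(cos(alpha0) / cos(alpha))
cos(43.5) = 0.725374
cos(36.2) = 0.806960
Kr = sqrt(0.725374 / 0.806960)
Kr = sqrt(0.898897)
Kr = 0.9481

0.9481


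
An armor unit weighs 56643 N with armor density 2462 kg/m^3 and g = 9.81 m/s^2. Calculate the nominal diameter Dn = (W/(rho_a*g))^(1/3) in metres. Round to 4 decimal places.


V = W / (rho_a * g)
V = 56643 / (2462 * 9.81)
V = 56643 / 24152.22
V = 2.345250 m^3
Dn = V^(1/3) = 2.345250^(1/3)
Dn = 1.3286 m

1.3286


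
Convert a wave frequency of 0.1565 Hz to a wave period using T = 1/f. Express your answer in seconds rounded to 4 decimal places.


T = 1 / f
T = 1 / 0.1565
T = 6.3898 s

6.3898


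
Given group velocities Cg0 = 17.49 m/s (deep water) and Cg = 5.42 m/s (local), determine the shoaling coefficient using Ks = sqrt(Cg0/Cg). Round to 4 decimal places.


Ks = sqrt(Cg0 / Cg)
Ks = sqrt(17.49 / 5.42)
Ks = sqrt(3.2269)
Ks = 1.7964

1.7964


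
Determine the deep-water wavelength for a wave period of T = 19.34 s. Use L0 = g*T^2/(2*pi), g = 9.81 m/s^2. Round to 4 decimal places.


L0 = g * T^2 / (2 * pi)
L0 = 9.81 * 19.34^2 / (2 * pi)
L0 = 9.81 * 374.0356 / 6.28319
L0 = 3669.2892 / 6.28319
L0 = 583.9855 m

583.9855


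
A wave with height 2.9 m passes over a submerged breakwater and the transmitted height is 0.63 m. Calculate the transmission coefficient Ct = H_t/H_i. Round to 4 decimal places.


Ct = H_t / H_i
Ct = 0.63 / 2.9
Ct = 0.2172

0.2172


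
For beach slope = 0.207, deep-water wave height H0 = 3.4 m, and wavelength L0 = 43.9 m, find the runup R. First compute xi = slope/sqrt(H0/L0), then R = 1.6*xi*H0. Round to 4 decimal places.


xi = slope / sqrt(H0/L0)
H0/L0 = 3.4/43.9 = 0.077449
sqrt(0.077449) = 0.278296
xi = 0.207 / 0.278296 = 0.743812
R = 1.6 * xi * H0 = 1.6 * 0.743812 * 3.4
R = 4.0463 m

4.0463


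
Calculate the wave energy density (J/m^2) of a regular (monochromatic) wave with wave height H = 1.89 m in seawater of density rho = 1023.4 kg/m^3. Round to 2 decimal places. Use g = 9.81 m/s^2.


E = (1/8) * rho * g * H^2
E = (1/8) * 1023.4 * 9.81 * 1.89^2
E = 0.125 * 1023.4 * 9.81 * 3.5721
E = 4482.79 J/m^2

4482.79


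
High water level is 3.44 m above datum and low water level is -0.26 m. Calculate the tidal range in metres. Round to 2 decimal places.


Tidal range = High water - Low water
Tidal range = 3.44 - (-0.26)
Tidal range = 3.70 m

3.70


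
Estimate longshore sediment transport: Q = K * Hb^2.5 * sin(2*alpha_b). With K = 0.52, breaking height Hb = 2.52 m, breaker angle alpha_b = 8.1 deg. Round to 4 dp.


Q = K * Hb^2.5 * sin(2 * alpha_b)
Hb^2.5 = 2.52^2.5 = 10.080947
sin(2 * 8.1) = sin(16.2) = 0.278991
Q = 0.52 * 10.080947 * 0.278991
Q = 1.4625 m^3/s

1.4625


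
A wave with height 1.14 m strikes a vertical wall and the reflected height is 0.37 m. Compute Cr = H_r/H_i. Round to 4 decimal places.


Cr = H_r / H_i
Cr = 0.37 / 1.14
Cr = 0.3246

0.3246


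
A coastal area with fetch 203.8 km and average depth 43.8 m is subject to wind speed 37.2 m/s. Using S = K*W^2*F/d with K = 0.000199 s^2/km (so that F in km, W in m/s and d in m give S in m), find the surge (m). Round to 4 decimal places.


S = K * W^2 * F / d
W^2 = 37.2^2 = 1383.84
S = 0.000199 * 1383.84 * 203.8 / 43.8
Numerator = 0.000199 * 1383.84 * 203.8 = 56.123292
S = 56.123292 / 43.8 = 1.2814 m

1.2814


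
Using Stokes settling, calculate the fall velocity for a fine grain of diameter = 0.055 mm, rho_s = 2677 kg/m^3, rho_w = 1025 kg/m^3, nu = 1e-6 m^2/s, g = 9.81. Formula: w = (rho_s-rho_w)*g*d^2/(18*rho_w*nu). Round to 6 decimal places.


w = (rho_s - rho_w) * g * d^2 / (18 * rho_w * nu)
d = 0.055 mm = 0.000055 m
rho_s - rho_w = 2677 - 1025 = 1652
Numerator = 1652 * 9.81 * (0.000055)^2 = 0.000049023513
Denominator = 18 * 1025 * 1e-6 = 0.018450
w = 0.002657 m/s

0.002657


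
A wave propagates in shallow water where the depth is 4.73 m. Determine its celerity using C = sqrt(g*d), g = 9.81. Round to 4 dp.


Using the shallow-water approximation:
C = sqrt(g * d) = sqrt(9.81 * 4.73)
C = sqrt(46.4013)
C = 6.8118 m/s

6.8118


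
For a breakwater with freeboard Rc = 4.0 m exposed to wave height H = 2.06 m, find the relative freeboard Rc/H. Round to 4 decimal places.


Relative freeboard = Rc / H
= 4.0 / 2.06
= 1.9417

1.9417


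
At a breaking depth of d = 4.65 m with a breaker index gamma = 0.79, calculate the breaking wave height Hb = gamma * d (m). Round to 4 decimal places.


Hb = gamma * d
Hb = 0.79 * 4.65
Hb = 3.6735 m

3.6735


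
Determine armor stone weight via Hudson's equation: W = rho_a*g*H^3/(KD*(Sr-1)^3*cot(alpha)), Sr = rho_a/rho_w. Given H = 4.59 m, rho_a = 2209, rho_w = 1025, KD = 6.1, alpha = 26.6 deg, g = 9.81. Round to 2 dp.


Sr = rho_a / rho_w = 2209 / 1025 = 2.155122
(Sr - 1) = 1.155122
(Sr - 1)^3 = 1.541287
cot(26.6) = 1 / tan(26.6) = 1 / 0.500763 = 1.996954
Numerator = 2209 * 9.81 * 4.59^3 = 2095572.9307
Denominator = 6.1 * 1.541287 * 1.996954 = 18.775062
W = 2095572.9307 / 18.775062
W = 111614.70 N

111614.70


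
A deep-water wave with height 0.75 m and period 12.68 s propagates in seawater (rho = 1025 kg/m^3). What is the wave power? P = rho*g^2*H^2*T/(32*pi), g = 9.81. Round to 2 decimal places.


P = rho * g^2 * H^2 * T / (32 * pi)
P = 1025 * 9.81^2 * 0.75^2 * 12.68 / (32 * pi)
P = 1025 * 96.2361 * 0.5625 * 12.68 / 100.53096
P = 6998.48 W/m

6998.48


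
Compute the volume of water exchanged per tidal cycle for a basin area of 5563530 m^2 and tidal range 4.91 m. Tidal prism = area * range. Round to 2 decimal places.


Tidal prism = Area * Tidal range
P = 5563530 * 4.91
P = 27316932.30 m^3

27316932.30


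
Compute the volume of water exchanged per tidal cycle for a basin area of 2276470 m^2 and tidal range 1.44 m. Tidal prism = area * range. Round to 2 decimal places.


Tidal prism = Area * Tidal range
P = 2276470 * 1.44
P = 3278116.80 m^3

3278116.80


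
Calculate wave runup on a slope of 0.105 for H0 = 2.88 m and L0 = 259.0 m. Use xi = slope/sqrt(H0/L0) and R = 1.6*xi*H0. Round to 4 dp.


xi = slope / sqrt(H0/L0)
H0/L0 = 2.88/259.0 = 0.011120
sqrt(0.011120) = 0.105450
xi = 0.105 / 0.105450 = 0.995733
R = 1.6 * xi * H0 = 1.6 * 0.995733 * 2.88
R = 4.5883 m

4.5883


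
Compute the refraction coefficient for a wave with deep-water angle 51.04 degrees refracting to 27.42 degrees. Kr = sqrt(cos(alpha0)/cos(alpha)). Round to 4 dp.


Kr = sqrt(cos(alpha0) / cos(alpha))
cos(51.04) = 0.628778
cos(27.42) = 0.887655
Kr = sqrt(0.628778 / 0.887655)
Kr = sqrt(0.708358)
Kr = 0.8416

0.8416


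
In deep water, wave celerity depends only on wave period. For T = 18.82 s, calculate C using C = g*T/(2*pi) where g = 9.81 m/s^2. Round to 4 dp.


We use the deep-water celerity formula:
C = g * T / (2 * pi)
C = 9.81 * 18.82 / (2 * 3.14159...)
C = 184.624200 / 6.283185
C = 29.3839 m/s

29.3839


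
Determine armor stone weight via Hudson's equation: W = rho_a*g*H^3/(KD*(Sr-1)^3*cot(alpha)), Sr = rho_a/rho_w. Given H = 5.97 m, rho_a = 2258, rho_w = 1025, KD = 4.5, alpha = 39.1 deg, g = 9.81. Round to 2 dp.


Sr = rho_a / rho_w = 2258 / 1025 = 2.202927
(Sr - 1) = 1.202927
(Sr - 1)^3 = 1.740675
cot(39.1) = 1 / tan(39.1) = 1 / 0.812678 = 1.230500
Numerator = 2258 * 9.81 * 5.97^3 = 4713200.7526
Denominator = 4.5 * 1.740675 * 1.230500 = 9.638549
W = 4713200.7526 / 9.638549
W = 488994.83 N

488994.83


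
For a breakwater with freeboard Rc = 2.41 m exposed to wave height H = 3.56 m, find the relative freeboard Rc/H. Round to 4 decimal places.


Relative freeboard = Rc / H
= 2.41 / 3.56
= 0.6770

0.6770


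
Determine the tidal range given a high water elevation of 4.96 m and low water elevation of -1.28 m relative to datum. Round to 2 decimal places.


Tidal range = High water - Low water
Tidal range = 4.96 - (-1.28)
Tidal range = 6.24 m

6.24


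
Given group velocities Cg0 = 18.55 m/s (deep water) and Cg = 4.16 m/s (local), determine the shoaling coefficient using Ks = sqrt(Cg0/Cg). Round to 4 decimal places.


Ks = sqrt(Cg0 / Cg)
Ks = sqrt(18.55 / 4.16)
Ks = sqrt(4.4591)
Ks = 2.1117

2.1117


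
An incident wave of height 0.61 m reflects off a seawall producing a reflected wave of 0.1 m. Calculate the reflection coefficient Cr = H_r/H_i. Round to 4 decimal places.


Cr = H_r / H_i
Cr = 0.1 / 0.61
Cr = 0.1639

0.1639


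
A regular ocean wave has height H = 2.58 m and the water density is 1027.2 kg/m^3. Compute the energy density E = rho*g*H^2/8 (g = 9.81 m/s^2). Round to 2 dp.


E = (1/8) * rho * g * H^2
E = (1/8) * 1027.2 * 9.81 * 2.58^2
E = 0.125 * 1027.2 * 9.81 * 6.6564
E = 8384.43 J/m^2

8384.43


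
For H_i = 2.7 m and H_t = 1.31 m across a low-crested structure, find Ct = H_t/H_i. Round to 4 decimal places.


Ct = H_t / H_i
Ct = 1.31 / 2.7
Ct = 0.4852

0.4852


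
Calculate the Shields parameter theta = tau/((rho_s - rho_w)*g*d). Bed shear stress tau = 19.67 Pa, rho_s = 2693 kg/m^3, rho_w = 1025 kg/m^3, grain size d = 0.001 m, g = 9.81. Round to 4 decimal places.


theta = tau / ((rho_s - rho_w) * g * d)
rho_s - rho_w = 2693 - 1025 = 1668
Denominator = 1668 * 9.81 * 0.001 = 16.363080
theta = 19.67 / 16.363080
theta = 1.2021

1.2021


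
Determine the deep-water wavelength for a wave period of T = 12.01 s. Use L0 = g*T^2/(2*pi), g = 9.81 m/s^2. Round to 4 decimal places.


L0 = g * T^2 / (2 * pi)
L0 = 9.81 * 12.01^2 / (2 * pi)
L0 = 9.81 * 144.2401 / 6.28319
L0 = 1414.9954 / 6.28319
L0 = 225.2035 m

225.2035


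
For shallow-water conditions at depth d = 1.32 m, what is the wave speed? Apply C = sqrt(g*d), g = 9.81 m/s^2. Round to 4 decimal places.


Using the shallow-water approximation:
C = sqrt(g * d) = sqrt(9.81 * 1.32)
C = sqrt(12.9492)
C = 3.5985 m/s

3.5985


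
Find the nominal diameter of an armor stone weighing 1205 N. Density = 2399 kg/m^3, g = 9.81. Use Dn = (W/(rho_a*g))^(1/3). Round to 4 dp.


V = W / (rho_a * g)
V = 1205 / (2399 * 9.81)
V = 1205 / 23534.19
V = 0.051202 m^3
Dn = V^(1/3) = 0.051202^(1/3)
Dn = 0.3713 m

0.3713


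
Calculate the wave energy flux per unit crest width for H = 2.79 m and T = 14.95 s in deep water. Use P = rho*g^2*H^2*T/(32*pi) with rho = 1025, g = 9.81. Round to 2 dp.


P = rho * g^2 * H^2 * T / (32 * pi)
P = 1025 * 9.81^2 * 2.79^2 * 14.95 / (32 * pi)
P = 1025 * 96.2361 * 7.7841 * 14.95 / 100.53096
P = 114185.68 W/m

114185.68


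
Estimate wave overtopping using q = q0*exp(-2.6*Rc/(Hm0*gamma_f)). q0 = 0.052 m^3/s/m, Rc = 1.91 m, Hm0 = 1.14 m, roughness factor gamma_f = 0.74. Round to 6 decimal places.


q = q0 * exp(-2.6 * Rc / (Hm0 * gamma_f))
Exponent = -2.6 * 1.91 / (1.14 * 0.74)
= -2.6 * 1.91 / 0.8436
= -5.886676
exp(-5.886676) = 0.002776
q = 0.052 * 0.002776
q = 0.000144 m^3/s/m

0.000144


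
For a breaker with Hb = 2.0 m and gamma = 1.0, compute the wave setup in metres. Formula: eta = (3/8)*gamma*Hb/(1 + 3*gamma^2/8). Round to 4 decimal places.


eta = (3/8) * gamma * Hb / (1 + 3*gamma^2/8)
Numerator = (3/8) * 1.0 * 2.0 = 0.750000
Denominator = 1 + 3*1.0^2/8 = 1 + 0.375000 = 1.375000
eta = 0.750000 / 1.375000
eta = 0.5455 m

0.5455
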